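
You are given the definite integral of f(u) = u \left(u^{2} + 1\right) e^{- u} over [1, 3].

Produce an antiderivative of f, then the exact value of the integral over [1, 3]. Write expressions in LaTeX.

Recognize the product-rule pattern: f = v'r + vr' with v = - u^{3} - 3 u^{2} - 7 u - 7, r = e^{- u}, so integration by parts undoes it.
F(u) = \left(- u^{3} - 3 u^{2} - 7 u - 7\right) e^{- u} is an antiderivative of f.
Check: d/du[\left(- u^{3} - 3 u^{2} - 7 u - 7\right) e^{- u}] = \left(u^{3} + u\right) e^{- u}, which equals f(u).
F(3) = - \frac{82}{e^{3}}; F(1) = - \frac{18}{e}.
Integral = F(3) - F(1) = - \frac{82}{e^{3}} + \frac{18}{e}.

Antiderivative: F(u) = \left(- u^{3} - 3 u^{2} - 7 u - 7\right) e^{- u}; value = - \frac{82}{e^{3}} + \frac{18}{e}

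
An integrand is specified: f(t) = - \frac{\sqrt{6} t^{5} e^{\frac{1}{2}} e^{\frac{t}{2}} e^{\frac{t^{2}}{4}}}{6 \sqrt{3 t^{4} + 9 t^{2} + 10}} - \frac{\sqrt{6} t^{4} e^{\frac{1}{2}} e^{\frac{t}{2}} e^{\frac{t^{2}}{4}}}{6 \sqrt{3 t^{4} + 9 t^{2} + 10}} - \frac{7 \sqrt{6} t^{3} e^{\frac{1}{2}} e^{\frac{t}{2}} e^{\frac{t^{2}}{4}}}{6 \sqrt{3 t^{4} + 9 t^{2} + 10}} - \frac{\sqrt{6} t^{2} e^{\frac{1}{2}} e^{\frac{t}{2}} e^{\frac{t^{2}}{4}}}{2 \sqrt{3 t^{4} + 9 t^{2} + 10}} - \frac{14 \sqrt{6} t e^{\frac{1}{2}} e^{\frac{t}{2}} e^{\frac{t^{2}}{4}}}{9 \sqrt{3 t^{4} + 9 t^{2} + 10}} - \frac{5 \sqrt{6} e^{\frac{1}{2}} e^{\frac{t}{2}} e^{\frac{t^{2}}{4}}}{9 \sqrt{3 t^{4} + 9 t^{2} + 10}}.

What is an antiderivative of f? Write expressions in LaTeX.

An antiderivative is F(t) = - \frac{\sqrt{6} \sqrt{3 t^{4} + 9 t^{2} + 10} e^{\frac{1}{2}} e^{\frac{t}{2}} e^{\frac{t^{2}}{4}}}{9}.

f has the shape u'v + uv' for u = - \frac{2 \sqrt{\frac{t^{4}}{2} + \frac{3 t^{2}}{2} + \frac{5}{3}}}{3} and v = e^{\frac{t^{2}}{4} + \frac{t}{2} + \frac{1}{2}} — it is the derivative of the product u*v.
Check: d/dt[- \frac{\sqrt{6} \sqrt{3 t^{4} + 9 t^{2} + 10} e^{\frac{1}{2}} e^{\frac{t}{2}} e^{\frac{t^{2}}{4}}}{9}] = \frac{- 3 \sqrt{6} t^{5} e^{\frac{1}{2}} e^{\frac{t}{2}} e^{\frac{t^{2}}{4}} - 3 \sqrt{6} t^{4} e^{\frac{1}{2}} e^{\frac{t}{2}} e^{\frac{t^{2}}{4}} - 21 \sqrt{6} t^{3} e^{\frac{1}{2}} e^{\frac{t}{2}} e^{\frac{t^{2}}{4}} - 9 \sqrt{6} t^{2} e^{\frac{1}{2}} e^{\frac{t}{2}} e^{\frac{t^{2}}{4}} - 28 \sqrt{6} t e^{\frac{1}{2}} e^{\frac{t}{2}} e^{\frac{t^{2}}{4}} - 10 \sqrt{6} e^{\frac{1}{2}} e^{\frac{t}{2}} e^{\frac{t^{2}}{4}}}{18 \sqrt{3 t^{4} + 9 t^{2} + 10}}, which equals f(t).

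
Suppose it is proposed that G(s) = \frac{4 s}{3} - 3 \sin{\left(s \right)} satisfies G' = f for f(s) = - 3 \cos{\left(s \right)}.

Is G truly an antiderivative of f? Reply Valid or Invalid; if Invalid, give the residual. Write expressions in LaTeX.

d/ds[G] = \frac{4}{3} - 3 \cos{\left(s \right)}
d/ds[G] - f(s) = \frac{4}{3} != 0.

Invalid: d/ds[G] - f = \frac{4}{3}, which is not 0.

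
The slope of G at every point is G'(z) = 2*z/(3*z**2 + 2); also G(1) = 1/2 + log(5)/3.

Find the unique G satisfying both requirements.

G'(z) matches the chain-rule pattern g'(h)*h' with inner function h(z) = 3*z**2 + 2; substituting u = h(z) collapses the integral.
A general antiderivative is log(3*z**2 + 2)/3 + C.
The condition gives C = 1/2 + log(5)/3 - (log(5)/3) = 1/2.
So G(z) = (2*log(3*z**2 + 2) + 3)/6.
Check: d/dz[(2*log(3*z**2 + 2) + 3)/6] = 2*z/(3*z**2 + 2) = G'(z).

G(z) = (2*log(3*z**2 + 2) + 3)/6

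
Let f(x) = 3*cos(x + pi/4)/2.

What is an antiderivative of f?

For F(x) to be correct the identity F'(x) - f(x) = 0 must hold.
Check: d/dx[3*sin(x + pi/4)/2] = 3*cos(x + pi/4)/2 = f(x).

An antiderivative is F(x) = 3*sin(x + pi/4)/2.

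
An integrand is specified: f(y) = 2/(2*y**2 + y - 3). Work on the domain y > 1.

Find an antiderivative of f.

An antiderivative is F(y) = 2*(log(y - 1) - log(y + 3/2))/5.

The denominator factors as (y - 1)*(2*y + 3); partial fractions split f into directly integrable pieces: -4/(5*(2*y + 3)) + 2/(5*(y - 1)).
Check: d/dy[2*(log(y - 1) - log(y + 3/2))/5] = 2/(2*y**2 + y - 3) = f(y).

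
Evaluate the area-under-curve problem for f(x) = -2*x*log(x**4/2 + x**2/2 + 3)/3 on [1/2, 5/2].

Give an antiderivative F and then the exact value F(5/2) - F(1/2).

For F(x) to be correct the identity F'(x) - f(x) = 0 must hold.
F(x) = -x**2*log(x**4/2 + x**2/2 + 3)/3 + 2*x**2/3 - log(x**4 + x**2 + 6)/6 - sqrt(23)*atan(2*sqrt(23)*x**2/23 + sqrt(23)/23)/3 is an antiderivative of f.
Check: d/dx[-x**2*log(x**4/2 + x**2/2 + 3)/3 + 2*x**2/3 - log(x**4 + x**2 + 6)/6 - sqrt(23)*atan(2*sqrt(23)*x**2/23 + sqrt(23)/23)/3] = -2*x*log(x**4/2 + x**2/2 + 3)/3 = f(x).
F(5/2) = -25*log(821/32)/12 - sqrt(23)*atan(27*sqrt(23)/46)/3 - log(821/16)/6 + 25/6; F(1/2) = -sqrt(23)*atan(3*sqrt(23)/46)/3 - log(101/16)/6 - log(101/32)/12 + 1/6.
Integral = F(5/2) - F(1/2) = -25*log(821/32)/12 - sqrt(23)*atan(27*sqrt(23)/46)/3 - log(821/16)/6 + log(101/32)/12 + log(101/16)/6 + sqrt(23)*atan(3*sqrt(23)/46)/3 + 4.

Antiderivative: F(x) = -x**2*log(x**4/2 + x**2/2 + 3)/3 + 2*x**2/3 - log(x**4 + x**2 + 6)/6 - sqrt(23)*atan(2*sqrt(23)*x**2/23 + sqrt(23)/23)/3; value = -25*log(821/32)/12 - sqrt(23)*atan(27*sqrt(23)/46)/3 - log(821/16)/6 + log(101/32)/12 + log(101/16)/6 + sqrt(23)*atan(3*sqrt(23)/46)/3 + 4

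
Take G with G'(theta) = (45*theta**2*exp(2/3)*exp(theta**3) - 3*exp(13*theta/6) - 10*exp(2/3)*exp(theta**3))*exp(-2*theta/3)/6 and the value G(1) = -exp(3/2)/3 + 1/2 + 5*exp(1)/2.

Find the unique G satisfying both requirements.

Check a candidate G(theta) by differentiating: d/dtheta[G] must match the given G'(theta).
A general antiderivative is -exp(3*theta/2)/3 + 5*exp(theta**3 - 2*theta/3 + 2/3)/2 + C.
The condition gives C = -exp(3/2)/3 + 1/2 + 5*exp(1)/2 - (-exp(3/2)/3 + 5*exp(1)/2) = 1/2.
So G(theta) = (-2*exp(3*theta/2) + 3 + 15*exp(2/3)*exp(-2*theta/3)*exp(theta**3))/6.
Check: d/dtheta[(-2*exp(3*theta/2) + 3 + 15*exp(2/3)*exp(-2*theta/3)*exp(theta**3))/6] = (45*theta**2*exp(2/3)*exp(theta**3) - 3*exp(13*theta/6) - 10*exp(2/3)*exp(theta**3))*exp(-2*theta/3)/6 = G'(theta).

G(theta) = (-2*exp(3*theta/2) + 3 + 15*exp(2/3)*exp(-2*theta/3)*exp(theta**3))/6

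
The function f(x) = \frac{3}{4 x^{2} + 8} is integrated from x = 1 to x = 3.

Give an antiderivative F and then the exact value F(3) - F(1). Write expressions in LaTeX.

Antiderivative: F(x) = \frac{3 \sqrt{2} \operatorname{atan}{\left(\frac{\sqrt{2} x}{2} \right)}}{8}; value = - \frac{3 \sqrt{2} \operatorname{atan}{\left(\frac{\sqrt{2}}{2} \right)}}{8} + \frac{3 \sqrt{2} \operatorname{atan}{\left(\frac{3 \sqrt{2}}{2} \right)}}{8}

An antiderivative F(x) passes only if d/dx[F] lands on f(x) exactly.
F(x) = \frac{3 \sqrt{2} \operatorname{atan}{\left(\frac{\sqrt{2} x}{2} \right)}}{8} is an antiderivative of f.
Check: d/dx[\frac{3 \sqrt{2} \operatorname{atan}{\left(\frac{\sqrt{2} x}{2} \right)}}{8}] = \frac{3}{4 x^{2} + 8} = f(x).
F(3) = \frac{3 \sqrt{2} \operatorname{atan}{\left(\frac{3 \sqrt{2}}{2} \right)}}{8}; F(1) = \frac{3 \sqrt{2} \operatorname{atan}{\left(\frac{\sqrt{2}}{2} \right)}}{8}.
Integral = F(3) - F(1) = - \frac{3 \sqrt{2} \operatorname{atan}{\left(\frac{\sqrt{2}}{2} \right)}}{8} + \frac{3 \sqrt{2} \operatorname{atan}{\left(\frac{3 \sqrt{2}}{2} \right)}}{8}.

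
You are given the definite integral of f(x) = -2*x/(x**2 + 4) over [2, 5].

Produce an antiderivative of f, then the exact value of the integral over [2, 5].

The substitution u = x**2/2 + 2 works: f is exactly (dF/du)*(du/dx) for that inner function.
F(x) = -log(x**2/2 + 2) is an antiderivative of f.
Check: d/dx[-log(x**2/2 + 2)] = -2*x/(x**2 + 4) = f(x).
F(5) = -log(29/2); F(2) = -log(4).
Integral = F(5) - F(2) = -log(29/2) + log(4).

Antiderivative: F(x) = -log(x**2/2 + 2); value = -log(29/2) + log(4)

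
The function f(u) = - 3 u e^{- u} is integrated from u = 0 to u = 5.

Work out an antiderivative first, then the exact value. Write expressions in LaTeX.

Antiderivative: F(u) = \left(3 u + 3\right) e^{- u}; value = -3 + \frac{18}{e^{5}}

Recognize the product-rule pattern: f = v'r + vr' with v = 3 u + 3, r = e^{- u}, so integration by parts undoes it.
F(u) = \left(3 u + 3\right) e^{- u} is an antiderivative of f.
Check: d/du[\left(3 u + 3\right) e^{- u}] = - 3 u e^{- u} = f(u).
F(5) = \frac{18}{e^{5}}; F(0) = 3.
Integral = F(5) - F(0) = -3 + \frac{18}{e^{5}}.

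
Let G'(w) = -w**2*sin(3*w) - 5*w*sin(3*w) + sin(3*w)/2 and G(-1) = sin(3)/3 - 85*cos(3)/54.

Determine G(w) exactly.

G(w) = (18*w**2*cos(3*w) - 12*w*sin(3*w) + 90*w*cos(3*w) - 30*sin(3*w) - 13*cos(3*w))/54

The integrand splits into summands that can be handled one at a time.
A general antiderivative is w**2*cos(3*w)/3 - 2*w*sin(3*w)/9 + 5*w*cos(3*w)/3 - 5*sin(3*w)/9 - 13*cos(3*w)/54 + C.
The condition gives C = sin(3)/3 - 85*cos(3)/54 - (sin(3)/3 - 85*cos(3)/54) = 0.
So G(w) = (18*w**2*cos(3*w) - 12*w*sin(3*w) + 90*w*cos(3*w) - 30*sin(3*w) - 13*cos(3*w))/54.
Check: d/dw[(18*w**2*cos(3*w) - 12*w*sin(3*w) + 90*w*cos(3*w) - 30*sin(3*w) - 13*cos(3*w))/54] = -w**2*sin(3*w) - 5*w*sin(3*w) + sin(3*w)/2 = G'(w).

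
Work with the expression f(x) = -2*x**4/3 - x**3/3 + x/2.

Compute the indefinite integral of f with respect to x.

F(x) = -2*x**5/15 - x**4/12 + x**2/4 + C

The integrand splits into summands that can be handled one at a time.
Check: d/dx[-2*x**5/15 - x**4/12 + x**2/4] = -2*x**4/3 - x**3/3 + x/2 = f(x).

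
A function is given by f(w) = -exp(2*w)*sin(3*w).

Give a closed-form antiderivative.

Any candidate F(w) must reproduce f(w) exactly when differentiated.
Check: d/dw[-2*exp(2*w)*sin(3*w)/13 + 3*exp(2*w)*cos(3*w)/13] = -exp(2*w)*sin(3*w) = f(w).

An antiderivative is F(w) = -2*exp(2*w)*sin(3*w)/13 + 3*exp(2*w)*cos(3*w)/13.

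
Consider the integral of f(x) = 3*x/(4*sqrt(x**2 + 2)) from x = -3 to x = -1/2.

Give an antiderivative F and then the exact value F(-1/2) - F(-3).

The substitution u = x**2 + 2 works: f is exactly (dF/du)*(du/dx) for that inner function.
F(x) = 3*sqrt(x**2 + 2)/4 is an antiderivative of f.
Check: d/dx[3*sqrt(x**2 + 2)/4] = 3*x/(4*sqrt(x**2 + 2)) = f(x).
F(-1/2) = 9/8; F(-3) = 3*sqrt(11)/4.
Integral = F(-1/2) - F(-3) = 9/8 - 3*sqrt(11)/4.

Antiderivative: F(x) = 3*sqrt(x**2 + 2)/4; value = 9/8 - 3*sqrt(11)/4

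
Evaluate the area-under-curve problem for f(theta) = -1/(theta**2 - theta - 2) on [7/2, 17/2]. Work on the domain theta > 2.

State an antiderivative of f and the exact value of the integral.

The denominator factors as (theta - 2)*(theta + 1); partial fractions split f into directly integrable pieces: 1/(3*(theta + 1)) - 1/(3*(theta - 2)).
F(theta) = (-log(theta - 2) + log(theta + 1))/3 is an antiderivative of f.
Check: d/dtheta[(-log(theta - 2) + log(theta + 1))/3] = -1/(theta**2 - theta - 2) = f(theta).
F(17/2) = -log(13/2)/3 + log(19/2)/3; F(7/2) = -log(3/2)/3 + log(9/2)/3.
Integral = F(17/2) - F(7/2) = -log(13/2)/3 - log(9/2)/3 + log(3/2)/3 + log(19/2)/3.

Antiderivative: F(theta) = (-log(theta - 2) + log(theta + 1))/3; value = -log(13/2)/3 - log(9/2)/3 + log(3/2)/3 + log(19/2)/3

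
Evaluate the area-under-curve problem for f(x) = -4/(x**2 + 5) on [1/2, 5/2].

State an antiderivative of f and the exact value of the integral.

Antiderivative: F(x) = -4*sqrt(5)*atan(sqrt(5)*x/5)/5; value = -4*sqrt(5)*atan(sqrt(5)/2)/5 + 4*sqrt(5)*atan(sqrt(5)/10)/5

A first test for any F(x): its x-derivative must equal f(x) identically.
F(x) = -4*sqrt(5)*atan(sqrt(5)*x/5)/5 is an antiderivative of f.
Check: d/dx[-4*sqrt(5)*atan(sqrt(5)*x/5)/5] = -4/(x**2 + 5) = f(x).
F(5/2) = -4*sqrt(5)*atan(sqrt(5)/2)/5; F(1/2) = -4*sqrt(5)*atan(sqrt(5)/10)/5.
Integral = F(5/2) - F(1/2) = -4*sqrt(5)*atan(sqrt(5)/2)/5 + 4*sqrt(5)*atan(sqrt(5)/10)/5.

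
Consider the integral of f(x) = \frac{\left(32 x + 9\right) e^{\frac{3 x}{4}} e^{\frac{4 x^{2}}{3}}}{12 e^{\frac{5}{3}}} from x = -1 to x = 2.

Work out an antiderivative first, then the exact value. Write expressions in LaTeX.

Antiderivative: F(x) = \frac{e^{\frac{3 x}{4}} e^{\frac{4 x^{2}}{3}}}{e^{\frac{5}{3}}}; value = - \frac{1}{e^{\frac{13}{12}}} + e^{\frac{31}{6}}

f matches the chain-rule pattern g'(h)*h' with inner function h(x) = \frac{4 x^{2}}{3} + \frac{3 x}{4} - \frac{5}{3}; substituting u = h(x) collapses the integral.
F(x) = \frac{e^{\frac{3 x}{4}} e^{\frac{4 x^{2}}{3}}}{e^{\frac{5}{3}}} is an antiderivative of f.
Check: d/dx[\frac{e^{\frac{3 x}{4}} e^{\frac{4 x^{2}}{3}}}{e^{\frac{5}{3}}}] = \frac{32 x e^{\frac{3 x}{4}} e^{\frac{4 x^{2}}{3}} + 9 e^{\frac{3 x}{4}} e^{\frac{4 x^{2}}{3}}}{12 e^{\frac{5}{3}}}, which equals f(x).
F(2) = e^{\frac{31}{6}}; F(-1) = e^{- \frac{13}{12}}.
Integral = F(2) - F(-1) = - \frac{1}{e^{\frac{13}{12}}} + e^{\frac{31}{6}}.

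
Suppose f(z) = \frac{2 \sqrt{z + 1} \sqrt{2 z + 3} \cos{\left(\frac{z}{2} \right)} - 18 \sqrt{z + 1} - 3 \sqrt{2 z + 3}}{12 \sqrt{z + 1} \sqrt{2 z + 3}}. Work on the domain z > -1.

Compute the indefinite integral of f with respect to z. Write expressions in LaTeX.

F(z) = \frac{- 3 \sqrt{z + 1} - 9 \sqrt{2 z + 3} + 2 \sin{\left(\frac{z}{2} \right)}}{6} + C

An antiderivative F(z) passes only if d/dz[F] lands on f(z) exactly.
Check: d/dz[\frac{- 3 \sqrt{z + 1} - 9 \sqrt{2 z + 3} + 2 \sin{\left(\frac{z}{2} \right)}}{6}] = \frac{2 \sqrt{z + 1} \sqrt{2 z + 3} \cos{\left(\frac{z}{2} \right)} - 18 \sqrt{z + 1} - 3 \sqrt{2 z + 3}}{12 \sqrt{z + 1} \sqrt{2 z + 3}} = f(z).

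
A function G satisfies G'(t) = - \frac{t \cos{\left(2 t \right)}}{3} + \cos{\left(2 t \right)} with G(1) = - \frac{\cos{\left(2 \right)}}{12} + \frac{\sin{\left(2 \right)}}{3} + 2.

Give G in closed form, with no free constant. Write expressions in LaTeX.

G(t) = - \frac{2 t \sin{\left(2 t \right)} - 6 \sin{\left(2 t \right)} + \cos{\left(2 t \right)} - 24}{12}

Integrate term by term and add the pieces.
A general antiderivative is - \frac{t \sin{\left(2 t \right)}}{6} + \frac{\sin{\left(2 t \right)}}{2} - \frac{\cos{\left(2 t \right)}}{12} + C.
The condition gives C = - \frac{\cos{\left(2 \right)}}{12} + \frac{\sin{\left(2 \right)}}{3} + 2 - (- \frac{\cos{\left(2 \right)}}{12} + \frac{\sin{\left(2 \right)}}{3}) = 2.
So G(t) = - \frac{2 t \sin{\left(2 t \right)} - 6 \sin{\left(2 t \right)} + \cos{\left(2 t \right)} - 24}{12}.
Check: d/dt[- \frac{2 t \sin{\left(2 t \right)} - 6 \sin{\left(2 t \right)} + \cos{\left(2 t \right)} - 24}{12}] = - \frac{t \cos{\left(2 t \right)}}{3} + \cos{\left(2 t \right)} = G'(t).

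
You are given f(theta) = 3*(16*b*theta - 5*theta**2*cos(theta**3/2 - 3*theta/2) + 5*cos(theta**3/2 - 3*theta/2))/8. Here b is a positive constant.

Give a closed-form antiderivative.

A candidate is checked by its d/dtheta: the result must match f(theta).
Check: d/dtheta[3*b*theta**2 - 5*sin(theta**3/2 - 3*theta/2)/4] = 6*b*theta - 15*theta**2*cos(theta**3/2 - 3*theta/2)/8 + 15*cos(theta**3/2 - 3*theta/2)/8, which equals f(theta).

An antiderivative is F(theta) = 3*b*theta**2 - 5*sin(theta**3/2 - 3*theta/2)/4.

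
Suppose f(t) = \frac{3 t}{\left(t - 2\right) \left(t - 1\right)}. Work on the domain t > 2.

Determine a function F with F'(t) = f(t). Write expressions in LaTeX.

An antiderivative is F(t) = 6 \log{\left(t - 2 \right)} - 3 \log{\left(t - 1 \right)}.

Factor the denominator (\left(t - 2\right) \left(t - 1\right)) and decompose: f = - \frac{3}{t - 1} + \frac{6}{t - 2}; each piece integrates to a log, atan, or power term.
Check: d/dt[6 \log{\left(t - 2 \right)} - 3 \log{\left(t - 1 \right)}] = \frac{3 t}{t^{2} - 3 t + 2}, which equals f(t).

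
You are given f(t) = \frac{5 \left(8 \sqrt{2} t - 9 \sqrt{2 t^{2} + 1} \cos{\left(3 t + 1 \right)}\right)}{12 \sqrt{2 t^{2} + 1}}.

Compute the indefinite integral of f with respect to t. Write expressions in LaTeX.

F(t) = \frac{5 \left(4 \sqrt{2} \sqrt{2 t^{2} + 1} - 3 \sin{\left(3 t + 1 \right)}\right)}{12} + C

A first test for any F(t): its t-derivative must equal f(t) identically.
Check: d/dt[\frac{5 \left(4 \sqrt{2} \sqrt{2 t^{2} + 1} - 3 \sin{\left(3 t + 1 \right)}\right)}{12}] = \frac{40 \sqrt{2} t - 45 \sqrt{2 t^{2} + 1} \cos{\left(3 t + 1 \right)}}{12 \sqrt{2 t^{2} + 1}}, which equals f(t).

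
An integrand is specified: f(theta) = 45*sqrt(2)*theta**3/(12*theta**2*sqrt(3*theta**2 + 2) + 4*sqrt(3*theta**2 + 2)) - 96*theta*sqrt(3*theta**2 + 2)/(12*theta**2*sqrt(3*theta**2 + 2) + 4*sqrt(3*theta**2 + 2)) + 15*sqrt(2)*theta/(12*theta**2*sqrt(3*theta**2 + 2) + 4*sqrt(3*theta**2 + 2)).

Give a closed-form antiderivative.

An antiderivative is F(theta) = 5*sqrt(3*theta**2/2 + 1)/2 - 4*log(3*theta**2 + 1).

Integrate term by term and add the pieces.
Check: d/dtheta[5*sqrt(3*theta**2/2 + 1)/2 - 4*log(3*theta**2 + 1)] = (45*sqrt(2)*theta**3 - 96*theta*sqrt(3*theta**2 + 2) + 15*sqrt(2)*theta)/(12*theta**2*sqrt(3*theta**2 + 2) + 4*sqrt(3*theta**2 + 2)), which equals f(theta).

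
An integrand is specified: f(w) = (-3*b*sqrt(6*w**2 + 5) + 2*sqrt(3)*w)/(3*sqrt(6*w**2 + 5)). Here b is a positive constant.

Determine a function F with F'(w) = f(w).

An antiderivative is F(w) = -b*w + sqrt(2*w**2 + 5/3)/3.

Recover f(w) by differentiating a candidate F(w); any mismatch rules it out.
Check: d/dw[-b*w + sqrt(2*w**2 + 5/3)/3] = (-3*b*sqrt(6*w**2 + 5) + 2*sqrt(3)*w)/(3*sqrt(6*w**2 + 5)) = f(w).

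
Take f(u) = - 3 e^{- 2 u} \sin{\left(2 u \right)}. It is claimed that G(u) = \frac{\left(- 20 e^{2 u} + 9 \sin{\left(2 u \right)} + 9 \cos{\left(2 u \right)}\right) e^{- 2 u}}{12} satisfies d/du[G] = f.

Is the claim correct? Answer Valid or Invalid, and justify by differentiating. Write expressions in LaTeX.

Valid - the claim checks out under differentiation.

d/du[G] = - 3 e^{- 2 u} \sin{\left(2 u \right)}
This equals f(u) exactly, so the claim holds.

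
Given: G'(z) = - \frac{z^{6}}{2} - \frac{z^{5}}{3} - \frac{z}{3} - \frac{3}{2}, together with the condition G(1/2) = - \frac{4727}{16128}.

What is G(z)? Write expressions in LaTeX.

Integrate term by term and add the pieces.
A general antiderivative is - \frac{z^{7}}{14} - \frac{z^{6}}{18} - \frac{z^{2}}{6} - \frac{3 z}{2} + C.
The condition gives C = - \frac{4727}{16128} - (- \frac{12791}{16128}) = \frac{1}{2}.
So G(z) = - \frac{z^{7}}{14} - \frac{z^{6}}{18} - \frac{z^{2}}{6} - \frac{3 z}{2} + \frac{1}{2}.
Check: d/dz[- \frac{z^{7}}{14} - \frac{z^{6}}{18} - \frac{z^{2}}{6} - \frac{3 z}{2} + \frac{1}{2}] = - \frac{z^{6}}{2} - \frac{z^{5}}{3} - \frac{z}{3} - \frac{3}{2} = G'(z).

G(z) = - \frac{z^{7}}{14} - \frac{z^{6}}{18} - \frac{z^{2}}{6} - \frac{3 z}{2} + \frac{1}{2}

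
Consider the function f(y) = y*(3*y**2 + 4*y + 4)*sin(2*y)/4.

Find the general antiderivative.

An antiderivative F(y) passes only if d/dy[F] lands on f(y) exactly.
Check: d/dy[-3*y**3*cos(2*y)/8 + 9*y**2*sin(2*y)/16 - y**2*cos(2*y)/2 + y*sin(2*y)/2 + y*cos(2*y)/16 - sin(2*y)/32 + cos(2*y)/4] = 3*y**3*sin(2*y)/4 + y**2*sin(2*y) + y*sin(2*y), which equals f(y).

F(y) = -3*y**3*cos(2*y)/8 + 9*y**2*sin(2*y)/16 - y**2*cos(2*y)/2 + y*sin(2*y)/2 + y*cos(2*y)/16 - sin(2*y)/32 + cos(2*y)/4 + C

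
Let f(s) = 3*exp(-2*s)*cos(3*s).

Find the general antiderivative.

An antiderivative F(s) passes only if d/ds[F] lands on f(s) exactly.
Check: d/ds[9*exp(-2*s)*sin(3*s)/13 - 6*exp(-2*s)*cos(3*s)/13] = 3*exp(-2*s)*cos(3*s) = f(s).

F(s) = 9*exp(-2*s)*sin(3*s)/13 - 6*exp(-2*s)*cos(3*s)/13 + C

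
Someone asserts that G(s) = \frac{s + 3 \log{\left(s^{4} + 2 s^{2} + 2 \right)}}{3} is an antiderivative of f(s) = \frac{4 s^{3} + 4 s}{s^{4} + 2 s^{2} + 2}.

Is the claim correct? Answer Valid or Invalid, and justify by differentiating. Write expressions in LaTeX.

Invalid: d/ds[G] - f = \frac{1}{3}, which is not 0.

d/ds[G] = \frac{s^{4} + 12 s^{3} + 2 s^{2} + 12 s + 2}{3 s^{4} + 6 s^{2} + 6}
d/ds[G] - f(s) = \frac{1}{3} != 0.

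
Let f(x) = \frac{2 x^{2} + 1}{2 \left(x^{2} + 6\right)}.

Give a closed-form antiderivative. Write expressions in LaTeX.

An antiderivative is F(x) = x - \frac{11 \sqrt{6} \operatorname{atan}{\left(\frac{\sqrt{6} x}{6} \right)}}{12}.

Check any antiderivative F(x) by computing F'(x) and comparing it with f(x).
Check: d/dx[x - \frac{11 \sqrt{6} \operatorname{atan}{\left(\frac{\sqrt{6} x}{6} \right)}}{12}] = \frac{2 x^{2} + 1}{2 x^{2} + 12}, which equals f(x).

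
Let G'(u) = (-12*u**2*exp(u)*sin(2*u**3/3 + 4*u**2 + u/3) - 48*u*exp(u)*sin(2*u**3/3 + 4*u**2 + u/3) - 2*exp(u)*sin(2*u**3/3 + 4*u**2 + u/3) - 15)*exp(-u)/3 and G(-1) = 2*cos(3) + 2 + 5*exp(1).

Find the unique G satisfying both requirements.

Whatever form G(u) takes, its d/du must return the stated G'(u).
A general antiderivative is 2*cos(2*u**3/3 + 4*u**2 + u/3) + 5*exp(-u) + C.
The condition gives C = 2*cos(3) + 2 + 5*exp(1) - (2*cos(3) + 5*exp(1)) = 2.
So G(u) = (2*exp(u)*cos(2*u**3/3 + 4*u**2 + u/3) + 2*exp(u) + 5)*exp(-u).
Check: d/du[(2*exp(u)*cos(2*u**3/3 + 4*u**2 + u/3) + 2*exp(u) + 5)*exp(-u)] = (-12*u**2*exp(u)*sin(2*u**3/3 + 4*u**2 + u/3) - 48*u*exp(u)*sin(2*u**3/3 + 4*u**2 + u/3) - 2*exp(u)*sin(2*u**3/3 + 4*u**2 + u/3) - 15)*exp(-u)/3 = G'(u).

G(u) = (2*exp(u)*cos(2*u**3/3 + 4*u**2 + u/3) + 2*exp(u) + 5)*exp(-u)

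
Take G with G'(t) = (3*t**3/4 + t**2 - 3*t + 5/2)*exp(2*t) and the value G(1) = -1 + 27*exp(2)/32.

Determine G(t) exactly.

G'(t) has the shape u'v + uv' for u = 3*t**3/8 - t**2/16 - 23*t/16 + 63/32 and v = exp(2*t) — it is the derivative of the product u*v.
A general antiderivative is (12*t**3 - 2*t**2 - 46*t + 63)*exp(2*t)/32 + C.
The condition gives C = -1 + 27*exp(2)/32 - (27*exp(2)/32) = -1.
So G(t) = 3*t**3*exp(2*t)/8 - t**2*exp(2*t)/16 - 23*t*exp(2*t)/16 + 63*exp(2*t)/32 - 1.
Check: d/dt[3*t**3*exp(2*t)/8 - t**2*exp(2*t)/16 - 23*t*exp(2*t)/16 + 63*exp(2*t)/32 - 1] = 3*t**3*exp(2*t)/4 + t**2*exp(2*t) - 3*t*exp(2*t) + 5*exp(2*t)/2, which equals G'(t).

G(t) = 3*t**3*exp(2*t)/8 - t**2*exp(2*t)/16 - 23*t*exp(2*t)/16 + 63*exp(2*t)/32 - 1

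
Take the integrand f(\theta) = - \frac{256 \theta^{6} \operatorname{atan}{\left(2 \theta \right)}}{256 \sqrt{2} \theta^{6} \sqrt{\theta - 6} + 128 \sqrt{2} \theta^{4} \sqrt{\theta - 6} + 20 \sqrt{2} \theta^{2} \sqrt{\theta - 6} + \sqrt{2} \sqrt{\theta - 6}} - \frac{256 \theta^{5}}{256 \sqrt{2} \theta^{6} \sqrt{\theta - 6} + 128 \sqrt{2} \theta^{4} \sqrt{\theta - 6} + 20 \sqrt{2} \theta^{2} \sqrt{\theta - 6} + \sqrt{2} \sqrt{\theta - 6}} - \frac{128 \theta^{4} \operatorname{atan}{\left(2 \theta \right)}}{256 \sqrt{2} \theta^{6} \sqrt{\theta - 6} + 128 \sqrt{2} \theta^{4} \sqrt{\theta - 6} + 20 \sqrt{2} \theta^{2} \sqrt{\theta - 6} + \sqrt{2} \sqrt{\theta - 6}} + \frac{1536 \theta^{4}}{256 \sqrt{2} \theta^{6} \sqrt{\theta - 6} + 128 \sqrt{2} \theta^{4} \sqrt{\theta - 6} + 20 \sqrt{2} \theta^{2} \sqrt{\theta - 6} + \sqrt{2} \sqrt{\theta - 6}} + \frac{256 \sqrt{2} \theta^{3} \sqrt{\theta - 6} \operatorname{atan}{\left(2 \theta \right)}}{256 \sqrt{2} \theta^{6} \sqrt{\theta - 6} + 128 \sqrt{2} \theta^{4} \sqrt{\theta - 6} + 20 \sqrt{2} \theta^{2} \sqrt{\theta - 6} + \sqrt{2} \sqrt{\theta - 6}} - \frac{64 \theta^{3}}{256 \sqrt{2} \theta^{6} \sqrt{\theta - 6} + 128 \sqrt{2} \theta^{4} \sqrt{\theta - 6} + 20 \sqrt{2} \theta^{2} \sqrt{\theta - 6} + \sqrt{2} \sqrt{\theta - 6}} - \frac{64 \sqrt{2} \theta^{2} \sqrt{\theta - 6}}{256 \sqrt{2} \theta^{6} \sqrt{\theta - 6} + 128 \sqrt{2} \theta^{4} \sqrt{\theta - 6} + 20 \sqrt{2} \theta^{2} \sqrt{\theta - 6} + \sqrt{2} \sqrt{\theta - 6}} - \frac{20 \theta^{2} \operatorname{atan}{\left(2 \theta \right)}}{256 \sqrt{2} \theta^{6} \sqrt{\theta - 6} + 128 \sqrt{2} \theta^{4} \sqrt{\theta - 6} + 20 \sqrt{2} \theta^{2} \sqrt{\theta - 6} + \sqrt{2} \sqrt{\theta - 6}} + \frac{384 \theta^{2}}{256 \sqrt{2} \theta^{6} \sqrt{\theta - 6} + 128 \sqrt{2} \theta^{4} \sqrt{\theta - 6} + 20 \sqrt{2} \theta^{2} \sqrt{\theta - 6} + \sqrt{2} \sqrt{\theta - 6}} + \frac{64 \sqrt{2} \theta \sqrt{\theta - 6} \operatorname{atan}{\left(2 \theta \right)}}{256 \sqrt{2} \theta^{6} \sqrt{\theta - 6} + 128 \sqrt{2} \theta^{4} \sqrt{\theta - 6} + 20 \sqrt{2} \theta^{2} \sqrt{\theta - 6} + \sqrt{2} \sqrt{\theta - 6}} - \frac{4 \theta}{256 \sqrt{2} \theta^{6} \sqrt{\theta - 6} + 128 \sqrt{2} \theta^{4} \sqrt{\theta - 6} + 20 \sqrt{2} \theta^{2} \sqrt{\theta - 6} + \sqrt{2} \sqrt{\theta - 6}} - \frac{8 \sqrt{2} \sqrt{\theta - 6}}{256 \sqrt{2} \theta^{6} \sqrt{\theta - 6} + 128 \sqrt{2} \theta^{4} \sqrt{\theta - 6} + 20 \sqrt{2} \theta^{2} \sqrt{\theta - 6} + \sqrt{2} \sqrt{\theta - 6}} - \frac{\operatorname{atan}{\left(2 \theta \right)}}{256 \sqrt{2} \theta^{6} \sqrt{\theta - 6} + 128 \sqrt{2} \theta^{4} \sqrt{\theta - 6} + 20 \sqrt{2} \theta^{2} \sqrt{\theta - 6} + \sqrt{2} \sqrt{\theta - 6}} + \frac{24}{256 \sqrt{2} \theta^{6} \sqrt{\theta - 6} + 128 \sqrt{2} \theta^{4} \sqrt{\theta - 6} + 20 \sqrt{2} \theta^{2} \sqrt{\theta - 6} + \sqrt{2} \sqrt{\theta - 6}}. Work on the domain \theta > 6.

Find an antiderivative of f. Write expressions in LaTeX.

An antiderivative is F(\theta) = - \frac{\left(8 \sqrt{2} \theta^{2} \sqrt{\theta - 6} + \sqrt{2} \sqrt{\theta - 6} + 4\right) \operatorname{atan}{\left(2 \theta \right)}}{8 \theta^{2} + 1}.

Recognize the product-rule pattern: f = u'v + uv' with u = - 2 \sqrt{\frac{\theta}{2} - 3} - \frac{2}{4 \theta^{2} + \frac{1}{2}}, v = \operatorname{atan}{\left(2 \theta \right)}, so integration by parts undoes it.
Check: d/d\theta[- \frac{\left(8 \sqrt{2} \theta^{2} \sqrt{\theta - 6} + \sqrt{2} \sqrt{\theta - 6} + 4\right) \operatorname{atan}{\left(2 \theta \right)}}{8 \theta^{2} + 1}] = \frac{- 256 \sqrt{2} \theta^{6} \operatorname{atan}{\left(2 \theta \right)} - 256 \sqrt{2} \theta^{5} - 128 \sqrt{2} \theta^{4} \operatorname{atan}{\left(2 \theta \right)} + 1536 \sqrt{2} \theta^{4} + 512 \theta^{3} \sqrt{\theta - 6} \operatorname{atan}{\left(2 \theta \right)} - 64 \sqrt{2} \theta^{3} - 128 \theta^{2} \sqrt{\theta - 6} - 20 \sqrt{2} \theta^{2} \operatorname{atan}{\left(2 \theta \right)} + 384 \sqrt{2} \theta^{2} + 128 \theta \sqrt{\theta - 6} \operatorname{atan}{\left(2 \theta \right)} - 4 \sqrt{2} \theta - 16 \sqrt{\theta - 6} - \sqrt{2} \operatorname{atan}{\left(2 \theta \right)} + 24 \sqrt{2}}{512 \theta^{6} \sqrt{\theta - 6} + 256 \theta^{4} \sqrt{\theta - 6} + 40 \theta^{2} \sqrt{\theta - 6} + 2 \sqrt{\theta - 6}}, which equals f(\theta).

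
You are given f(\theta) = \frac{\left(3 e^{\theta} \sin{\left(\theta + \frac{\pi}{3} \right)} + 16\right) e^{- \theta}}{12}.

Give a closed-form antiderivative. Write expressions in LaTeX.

An antiderivative is F(\theta) = - \frac{\cos{\left(\theta + \frac{\pi}{3} \right)}}{4} - \frac{4 e^{- \theta}}{3}.

Recover f(\theta) by differentiating a candidate F(\theta); any mismatch rules it out.
Check: d/d\theta[- \frac{\cos{\left(\theta + \frac{\pi}{3} \right)}}{4} - \frac{4 e^{- \theta}}{3}] = \frac{\left(3 e^{\theta} \sin{\left(\theta + \frac{\pi}{3} \right)} + 16\right) e^{- \theta}}{12} = f(\theta).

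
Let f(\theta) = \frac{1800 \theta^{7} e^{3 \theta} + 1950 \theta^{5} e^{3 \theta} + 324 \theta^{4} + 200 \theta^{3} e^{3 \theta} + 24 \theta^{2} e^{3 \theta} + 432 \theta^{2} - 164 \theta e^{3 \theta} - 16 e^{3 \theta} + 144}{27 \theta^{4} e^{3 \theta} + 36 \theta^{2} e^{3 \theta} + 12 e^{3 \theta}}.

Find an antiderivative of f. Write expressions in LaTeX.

For F(\theta) to be correct the identity F'(\theta) - f(\theta) = 0 must hold.
Check: d/d\theta[\frac{- \frac{4 \theta}{3} - 1}{\frac{3 \theta^{2}}{2} + 1} + \frac{2 \left(5 \theta^{2} - \frac{5}{4}\right)^{2}}{3} - 4 e^{- 3 \theta}] = \frac{1800 \theta^{7} e^{3 \theta} + 1950 \theta^{5} e^{3 \theta} + 324 \theta^{4} + 200 \theta^{3} e^{3 \theta} + 24 \theta^{2} e^{3 \theta} + 432 \theta^{2} - 164 \theta e^{3 \theta} - 16 e^{3 \theta} + 144}{27 \theta^{4} e^{3 \theta} + 36 \theta^{2} e^{3 \theta} + 12 e^{3 \theta}} = f(\theta).

An antiderivative is F(\theta) = \frac{- \frac{4 \theta}{3} - 1}{\frac{3 \theta^{2}}{2} + 1} + \frac{2 \left(5 \theta^{2} - \frac{5}{4}\right)^{2}}{3} - 4 e^{- 3 \theta}.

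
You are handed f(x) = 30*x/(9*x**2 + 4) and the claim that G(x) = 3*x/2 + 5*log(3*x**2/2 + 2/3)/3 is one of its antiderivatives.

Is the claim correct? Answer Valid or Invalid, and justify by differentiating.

d/dx[G] = (27*x**2 + 60*x + 12)/(18*x**2 + 8)
d/dx[G] - f(x) = 3/2 != 0.

Invalid: d/dx[G] - f = 3/2, which is not 0.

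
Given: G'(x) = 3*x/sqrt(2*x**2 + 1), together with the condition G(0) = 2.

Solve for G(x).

G'(x) matches the chain-rule pattern g'(h)*h' with inner function h(x) = 2*x**2 + 1; substituting u = h(x) collapses the integral.
A general antiderivative is 3*sqrt(2*x**2 + 1)/2 + C.
The condition gives C = 2 - (3/2) = 1/2.
So G(x) = 3*sqrt(2*x**2 + 1)/2 + 1/2.
Check: d/dx[3*sqrt(2*x**2 + 1)/2 + 1/2] = 3*x/sqrt(2*x**2 + 1) = G'(x).

G(x) = 3*sqrt(2*x**2 + 1)/2 + 1/2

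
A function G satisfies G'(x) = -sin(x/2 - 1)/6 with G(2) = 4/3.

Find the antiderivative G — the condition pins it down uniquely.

Any candidate G(x) must reproduce the stated G'(x) exactly.
A general antiderivative is cos(x/2 - 1)/3 + C.
The condition gives C = 4/3 - (1/3) = 1.
So G(x) = cos(x/2 - 1)/3 + 1.
Check: d/dx[cos(x/2 - 1)/3 + 1] = -sin(x/2 - 1)/6 = G'(x).

G(x) = cos(x/2 - 1)/3 + 1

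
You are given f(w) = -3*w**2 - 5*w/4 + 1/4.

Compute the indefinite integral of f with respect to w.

F(w) = -w**3 - 5*w**2/8 + w/4 + C

The integrand splits into summands that can be handled one at a time.
Check: d/dw[-w**3 - 5*w**2/8 + w/4] = -3*w**2 - 5*w/4 + 1/4 = f(w).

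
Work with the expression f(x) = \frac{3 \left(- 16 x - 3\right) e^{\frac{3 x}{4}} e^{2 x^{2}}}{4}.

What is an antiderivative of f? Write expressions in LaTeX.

An antiderivative is F(x) = - 3 e^{\frac{3 x}{4}} e^{2 x^{2}}.

The substitution u = 2 x^{2} + \frac{3 x}{4} works: f is exactly (dF/du)*(du/dx) for that inner function.
Check: d/dx[- 3 e^{\frac{3 x}{4}} e^{2 x^{2}}] = - 12 x e^{\frac{3 x}{4}} e^{2 x^{2}} - \frac{9 e^{\frac{3 x}{4}} e^{2 x^{2}}}{4}, which equals f(x).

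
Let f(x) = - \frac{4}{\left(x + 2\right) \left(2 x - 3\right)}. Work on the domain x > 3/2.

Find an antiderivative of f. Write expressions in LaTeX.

An antiderivative is F(x) = \frac{4 \left(- \log{\left(x - \frac{3}{2} \right)} + \log{\left(x + 2 \right)}\right)}{7}.

Factor the denominator (\left(x + 2\right) \left(2 x - 3\right)) and decompose: f = - \frac{8}{7 \left(2 x - 3\right)} + \frac{4}{7 \left(x + 2\right)}; each piece integrates to a log, atan, or power term.
Check: d/dx[\frac{4 \left(- \log{\left(x - \frac{3}{2} \right)} + \log{\left(x + 2 \right)}\right)}{7}] = - \frac{4}{2 x^{2} + x - 6}, which equals f(x).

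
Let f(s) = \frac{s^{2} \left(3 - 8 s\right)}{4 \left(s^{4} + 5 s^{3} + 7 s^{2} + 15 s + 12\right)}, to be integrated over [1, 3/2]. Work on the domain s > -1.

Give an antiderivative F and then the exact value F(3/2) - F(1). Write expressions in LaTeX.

Antiderivative: F(s) = \frac{11 \log{\left(s + 1 \right)}}{48} - \frac{140 \log{\left(s + 4 \right)}}{57} + \frac{69 \log{\left(s^{2} + 3 \right)}}{608} + \frac{117 \sqrt{3} \operatorname{atan}{\left(\frac{\sqrt{3} s}{3} \right)}}{304}; value = - \frac{140 \log{\left(\frac{11}{2} \right)}}{57} - \frac{39 \sqrt{3} \pi}{608} - \frac{11 \log{\left(2 \right)}}{48} - \frac{69 \log{\left(4 \right)}}{608} + \frac{69 \log{\left(\frac{21}{4} \right)}}{608} + \frac{11 \log{\left(\frac{5}{2} \right)}}{48} + \frac{117 \sqrt{3} \operatorname{atan}{\left(\frac{\sqrt{3}}{2} \right)}}{304} + \frac{140 \log{\left(5 \right)}}{57}

The denominator factors as 4 \left(s + 1\right) \left(s + 4\right) \left(s^{2} + 3\right); partial fractions split f into directly integrable pieces: \frac{3 \left(23 s + 117\right)}{304 \left(s^{2} + 3\right)} - \frac{140}{57 \left(s + 4\right)} + \frac{11}{48 \left(s + 1\right)}.
F(s) = \frac{11 \log{\left(s + 1 \right)}}{48} - \frac{140 \log{\left(s + 4 \right)}}{57} + \frac{69 \log{\left(s^{2} + 3 \right)}}{608} + \frac{117 \sqrt{3} \operatorname{atan}{\left(\frac{\sqrt{3} s}{3} \right)}}{304} is an antiderivative of f.
Check: d/ds[\frac{11 \log{\left(s + 1 \right)}}{48} - \frac{140 \log{\left(s + 4 \right)}}{57} + \frac{69 \log{\left(s^{2} + 3 \right)}}{608} + \frac{117 \sqrt{3} \operatorname{atan}{\left(\frac{\sqrt{3} s}{3} \right)}}{304}] = \frac{- 8 s^{3} + 3 s^{2}}{4 s^{4} + 20 s^{3} + 28 s^{2} + 60 s + 48}, which equals f(s).
F(3/2) = - \frac{140 \log{\left(\frac{11}{2} \right)}}{57} + \frac{69 \log{\left(\frac{21}{4} \right)}}{608} + \frac{11 \log{\left(\frac{5}{2} \right)}}{48} + \frac{117 \sqrt{3} \operatorname{atan}{\left(\frac{\sqrt{3}}{2} \right)}}{304}; F(1) = - \frac{140 \log{\left(5 \right)}}{57} + \frac{69 \log{\left(4 \right)}}{608} + \frac{11 \log{\left(2 \right)}}{48} + \frac{39 \sqrt{3} \pi}{608}.
Integral = F(3/2) - F(1) = - \frac{140 \log{\left(\frac{11}{2} \right)}}{57} - \frac{39 \sqrt{3} \pi}{608} - \frac{11 \log{\left(2 \right)}}{48} - \frac{69 \log{\left(4 \right)}}{608} + \frac{69 \log{\left(\frac{21}{4} \right)}}{608} + \frac{11 \log{\left(\frac{5}{2} \right)}}{48} + \frac{117 \sqrt{3} \operatorname{atan}{\left(\frac{\sqrt{3}}{2} \right)}}{304} + \frac{140 \log{\left(5 \right)}}{57}.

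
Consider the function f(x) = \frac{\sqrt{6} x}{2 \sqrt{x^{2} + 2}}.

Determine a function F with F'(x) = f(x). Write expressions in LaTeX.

The substitution u = \frac{3 x^{2}}{2} + 3 works: f is exactly (dF/du)*(du/dx) for that inner function.
Check: d/dx[\frac{\sqrt{6} \sqrt{x^{2} + 2}}{2}] = \frac{\sqrt{6} x}{2 \sqrt{x^{2} + 2}} = f(x).

An antiderivative is F(x) = \frac{\sqrt{6} \sqrt{x^{2} + 2}}{2}.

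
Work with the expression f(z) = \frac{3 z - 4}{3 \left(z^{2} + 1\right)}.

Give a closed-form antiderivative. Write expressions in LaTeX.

An antiderivative is F(z) = \frac{\log{\left(z^{2} + 1 \right)}}{2} - \frac{4 \operatorname{atan}{\left(z \right)}}{3}.

An antiderivative F(z) passes only if d/dz[F] lands on f(z) exactly.
Check: d/dz[\frac{\log{\left(z^{2} + 1 \right)}}{2} - \frac{4 \operatorname{atan}{\left(z \right)}}{3}] = \frac{3 z - 4}{3 z^{2} + 3}, which equals f(z).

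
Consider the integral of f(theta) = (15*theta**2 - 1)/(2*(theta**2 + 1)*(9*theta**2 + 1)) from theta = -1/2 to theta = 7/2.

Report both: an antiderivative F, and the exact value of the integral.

For F(theta) to be correct the identity F'(theta) - f(theta) = 0 must hold.
F(theta) = atan(theta) - atan(3*theta)/2 is an antiderivative of f.
Check: d/dtheta[atan(theta) - atan(3*theta)/2] = (15*theta**2 - 1)/(18*theta**4 + 20*theta**2 + 2), which equals f(theta).
F(7/2) = -atan(21/2)/2 + atan(7/2); F(-1/2) = -atan(1/2) + atan(3/2)/2.
Integral = F(7/2) - F(-1/2) = -atan(21/2)/2 - atan(3/2)/2 + atan(1/2) + atan(7/2).

Antiderivative: F(theta) = atan(theta) - atan(3*theta)/2; value = -atan(21/2)/2 - atan(3/2)/2 + atan(1/2) + atan(7/2)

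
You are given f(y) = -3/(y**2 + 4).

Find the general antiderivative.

Check any antiderivative F(y) by computing F'(y) and comparing it with f(y).
Check: d/dy[-3*atan(y/2)/2] = -3/(y**2 + 4) = f(y).

F(y) = -3*atan(y/2)/2 + C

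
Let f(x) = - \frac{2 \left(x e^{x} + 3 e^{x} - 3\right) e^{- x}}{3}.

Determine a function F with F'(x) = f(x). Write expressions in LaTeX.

An antiderivative is F(x) = - \frac{x^{2}}{3} - 2 x - 2 e^{- x}.

An antiderivative F(x) passes only if d/dx[F] lands on f(x) exactly.
Check: d/dx[- \frac{x^{2}}{3} - 2 x - 2 e^{- x}] = \frac{\left(- 2 x e^{x} - 6 e^{x} + 6\right) e^{- x}}{3}, which equals f(x).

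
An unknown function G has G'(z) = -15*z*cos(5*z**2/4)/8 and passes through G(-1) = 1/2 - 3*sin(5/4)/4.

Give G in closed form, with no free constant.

G(z) = 1/2 - 3*sin(5*z**2/4)/4

The substitution u = 5*z**2/4 works: G'(z) is exactly (dG/du)*(du/dz) for that inner function.
A general antiderivative is -3*sin(5*z**2/4)/4 + C.
The condition gives C = 1/2 - 3*sin(5/4)/4 - (-3*sin(5/4)/4) = 1/2.
So G(z) = 1/2 - 3*sin(5*z**2/4)/4.
Check: d/dz[1/2 - 3*sin(5*z**2/4)/4] = -15*z*cos(5*z**2/4)/8 = G'(z).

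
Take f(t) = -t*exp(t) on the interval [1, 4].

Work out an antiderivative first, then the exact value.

Antiderivative: F(t) = -t*exp(t) + exp(t); value = -3*exp(4)

f has the shape u'v + uv' for u = 1 - t and v = exp(t) — it is the derivative of the product u*v.
F(t) = -t*exp(t) + exp(t) is an antiderivative of f.
Check: d/dt[-t*exp(t) + exp(t)] = -t*exp(t) = f(t).
F(4) = -3*exp(4); F(1) = 0.
Integral = F(4) - F(1) = -3*exp(4).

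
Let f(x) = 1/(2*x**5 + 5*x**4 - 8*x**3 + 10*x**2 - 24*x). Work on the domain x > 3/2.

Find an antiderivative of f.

The denominator factors as x*(x + 4)*(2*x - 3)*(x**2 + 2); partial fractions split f into directly integrable pieces: (8*x - 5)/(306*(x**2 + 2)) + 16/(561*(2*x - 3)) + 1/(792*(x + 4)) - 1/(24*x).
Check: d/dx[(-561*log(x) + 192*log(x - 3/2) + 17*log(x + 4) + 176*log(x**2 + 2) - 110*sqrt(2)*atan(sqrt(2)*x/2))/13464] = 1/(2*x**5 + 5*x**4 - 8*x**3 + 10*x**2 - 24*x) = f(x).

An antiderivative is F(x) = (-561*log(x) + 192*log(x - 3/2) + 17*log(x + 4) + 176*log(x**2 + 2) - 110*sqrt(2)*atan(sqrt(2)*x/2))/13464.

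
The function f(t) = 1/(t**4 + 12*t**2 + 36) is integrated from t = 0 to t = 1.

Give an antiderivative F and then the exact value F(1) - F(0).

For F(t) to be correct the identity F'(t) - f(t) = 0 must hold.
F(t) = (sqrt(6)*t**2*atan(sqrt(6)*t/6) + 6*t + 6*sqrt(6)*atan(sqrt(6)*t/6))/(72*t**2 + 432) is an antiderivative of f.
Check: d/dt[(sqrt(6)*t**2*atan(sqrt(6)*t/6) + 6*t + 6*sqrt(6)*atan(sqrt(6)*t/6))/(72*t**2 + 432)] = 1/(t**4 + 12*t**2 + 36) = f(t).
F(1) = 1/84 + sqrt(6)*atan(sqrt(6)/6)/72; F(0) = 0.
Integral = F(1) - F(0) = 1/84 + sqrt(6)*atan(sqrt(6)/6)/72.

Antiderivative: F(t) = (sqrt(6)*t**2*atan(sqrt(6)*t/6) + 6*t + 6*sqrt(6)*atan(sqrt(6)*t/6))/(72*t**2 + 432); value = 1/84 + sqrt(6)*atan(sqrt(6)/6)/72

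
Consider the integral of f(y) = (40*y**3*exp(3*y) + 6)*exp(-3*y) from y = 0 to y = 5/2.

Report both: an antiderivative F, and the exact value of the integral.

Recover f(y) by differentiating a candidate F(y); any mismatch rules it out.
F(y) = (10*y**4*exp(3*y) - 2)*exp(-3*y) is an antiderivative of f.
Check: d/dy[(10*y**4*exp(3*y) - 2)*exp(-3*y)] = (40*y**3*exp(3*y) + 6)*exp(-3*y) = f(y).
F(5/2) = 3125/8 - 2*exp(-15/2); F(0) = -2.
Integral = F(5/2) - F(0) = 3141/8 - 2*exp(-15/2).

Antiderivative: F(y) = (10*y**4*exp(3*y) - 2)*exp(-3*y); value = 3141/8 - 2*exp(-15/2)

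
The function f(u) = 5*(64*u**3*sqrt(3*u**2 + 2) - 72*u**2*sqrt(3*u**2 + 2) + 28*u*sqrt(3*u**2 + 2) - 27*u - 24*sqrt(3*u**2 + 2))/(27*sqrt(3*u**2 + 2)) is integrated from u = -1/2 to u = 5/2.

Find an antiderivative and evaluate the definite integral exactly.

Antiderivative: F(u) = 80*u**4/27 - 40*u**3/9 + 70*u**2/27 - 40*u/9 - 5*sqrt(3*u**2 + 2)/3; value = -5*sqrt(83)/6 + 5*sqrt(11)/6 + 430/9

For F(u) to be correct the identity F'(u) - f(u) = 0 must hold.
F(u) = 80*u**4/27 - 40*u**3/9 + 70*u**2/27 - 40*u/9 - 5*sqrt(3*u**2 + 2)/3 is an antiderivative of f.
Check: d/du[80*u**4/27 - 40*u**3/9 + 70*u**2/27 - 40*u/9 - 5*sqrt(3*u**2 + 2)/3] = (320*u**3*sqrt(3*u**2 + 2) - 360*u**2*sqrt(3*u**2 + 2) + 140*u*sqrt(3*u**2 + 2) - 135*u - 120*sqrt(3*u**2 + 2))/(27*sqrt(3*u**2 + 2)), which equals f(u).
F(5/2) = 925/18 - 5*sqrt(83)/6; F(-1/2) = 65/18 - 5*sqrt(11)/6.
Integral = F(5/2) - F(-1/2) = -5*sqrt(83)/6 + 5*sqrt(11)/6 + 430/9.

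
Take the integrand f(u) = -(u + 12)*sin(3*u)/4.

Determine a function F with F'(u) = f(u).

Differentiate the proposed F(u) back; it has to land on f(u) exactly.
Check: d/du[u*cos(3*u)/12 - sin(3*u)/36 + cos(3*u)] = -u*sin(3*u)/4 - 3*sin(3*u), which equals f(u).

An antiderivative is F(u) = u*cos(3*u)/12 - sin(3*u)/36 + cos(3*u).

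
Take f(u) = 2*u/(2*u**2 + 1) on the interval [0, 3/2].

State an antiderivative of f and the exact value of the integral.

The substitution w = u**2 + 1/2 works: f is exactly (dF/dw)*(dw/du) for that inner function.
F(u) = log(u**2 + 1/2)/2 is an antiderivative of f.
Check: d/du[log(u**2 + 1/2)/2] = 2*u/(2*u**2 + 1) = f(u).
F(3/2) = log(11/4)/2; F(0) = -log(2)/2.
Integral = F(3/2) - F(0) = log(2)/2 + log(11/4)/2.

Antiderivative: F(u) = log(u**2 + 1/2)/2; value = log(2)/2 + log(11/4)/2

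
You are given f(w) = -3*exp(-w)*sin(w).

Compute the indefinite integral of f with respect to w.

Differentiate the proposed F(w) back; it has to land on f(w) exactly.
Check: d/dw[(3*sin(w) + 3*cos(w))*exp(-w)/2] = -3*exp(-w)*sin(w) = f(w).

F(w) = (3*sin(w) + 3*cos(w))*exp(-w)/2 + C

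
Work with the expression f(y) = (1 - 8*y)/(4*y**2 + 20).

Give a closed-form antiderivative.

Differentiate the proposed F(y) back; it has to land on f(y) exactly.
Check: d/dy[-log(y**2 + 5) + sqrt(5)*atan(sqrt(5)*y/5)/20] = (1 - 8*y)/(4*y**2 + 20) = f(y).

An antiderivative is F(y) = -log(y**2 + 5) + sqrt(5)*atan(sqrt(5)*y/5)/20.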